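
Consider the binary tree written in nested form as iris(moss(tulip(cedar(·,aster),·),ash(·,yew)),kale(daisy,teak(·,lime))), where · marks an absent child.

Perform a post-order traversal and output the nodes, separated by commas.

aster, cedar, tulip, yew, ash, moss, daisy, lime, teak, kale, iris

Post-order visits the left subtree, then the right subtree, then the node.
At iris: go left to moss.
  At moss: go left to tulip.
    At tulip: go left to cedar.
      At cedar: no left child.
      At cedar: go right to aster.
        aster is a leaf — visit aster.
      Visit cedar.
    At tulip: no right child.
    Visit tulip.
  At moss: go right to ash.
    At ash: no left child.
    At ash: go right to yew.
      yew is a leaf — visit yew.
    Visit ash.
  Visit moss.
At iris: go right to kale.
  At kale: go left to daisy.
    daisy is a leaf — visit daisy.
  At kale: go right to teak.
    At teak: no left child.
    At teak: go right to lime.
      lime is a leaf — visit lime.
    Visit teak.
  Visit kale.
Visit iris.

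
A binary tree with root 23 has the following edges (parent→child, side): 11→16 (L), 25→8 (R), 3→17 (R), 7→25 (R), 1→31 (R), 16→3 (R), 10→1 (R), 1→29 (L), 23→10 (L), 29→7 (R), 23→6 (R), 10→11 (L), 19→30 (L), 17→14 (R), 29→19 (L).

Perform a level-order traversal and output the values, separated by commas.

Level-order visits nodes level by level from the root, left to right within each level.
Level 0: 23
Level 1: 10, 6
Level 2: 11, 1
Level 3: 16, 29, 31
Level 4: 3, 19, 7
Level 5: 17, 30, 25
Level 6: 14, 8

23, 10, 6, 11, 1, 16, 29, 31, 3, 19, 7, 17, 30, 25, 14, 8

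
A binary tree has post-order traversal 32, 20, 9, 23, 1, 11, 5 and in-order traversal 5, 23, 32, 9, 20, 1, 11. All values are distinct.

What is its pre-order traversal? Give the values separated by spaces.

5 11 1 23 9 32 20

The last element of post-order is the root; it splits in-order into left and right subtrees.
Root 5: left subtree has 0 nodes { }, right has 6 {23, 32, 9, 20, 1, 11}.
  Root 11: left subtree has 5 nodes {23, 32, 9, 20, 1}, right has 0 { }.
    Root 1: left subtree has 4 nodes {23, 32, 9, 20}, right has 0 { }.
      Root 23: left subtree has 0 nodes { }, right has 3 {32, 9, 20}.
        Root 9: left subtree has 1 node {32}, right has 1 {20}.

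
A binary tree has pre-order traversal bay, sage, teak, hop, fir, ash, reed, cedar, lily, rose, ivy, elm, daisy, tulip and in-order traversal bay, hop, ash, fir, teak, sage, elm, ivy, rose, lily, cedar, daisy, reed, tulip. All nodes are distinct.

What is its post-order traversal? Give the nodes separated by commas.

ash, fir, hop, teak, elm, ivy, rose, lily, daisy, cedar, tulip, reed, sage, bay

The first element of pre-order is the root; it splits in-order into left and right subtrees.
Root bay: left subtree has 0 nodes { }, right has 13 {hop, ash, fir, teak, sage, elm, ivy, rose, lily, cedar, daisy, reed, tulip}.
  Root sage: left subtree has 4 nodes {hop, ash, fir, teak}, right has 8 {elm, ivy, rose, lily, cedar, daisy, reed, tulip}.
    Root teak: left subtree has 3 nodes {hop, ash, fir}, right has 0 { }.
      Root hop: left subtree has 0 nodes { }, right has 2 {ash, fir}.
        Root fir: left subtree has 1 node {ash}, right has 0 { }.
    Root reed: left subtree has 6 nodes {elm, ivy, rose, lily, cedar, daisy}, right has 1 {tulip}.
      Root cedar: left subtree has 4 nodes {elm, ivy, rose, lily}, right has 1 {daisy}.
        Root lily: left subtree has 3 nodes {elm, ivy, rose}, right has 0 { }.
          Root rose: left subtree has 2 nodes {elm, ivy}, right has 0 { }.
            Root ivy: left subtree has 1 node {elm}, right has 0 { }.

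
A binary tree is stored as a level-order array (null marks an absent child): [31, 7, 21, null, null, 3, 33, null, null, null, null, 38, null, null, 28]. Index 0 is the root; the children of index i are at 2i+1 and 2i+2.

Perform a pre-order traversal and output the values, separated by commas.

31, 7, 21, 3, 38, 33, 28

Pre-order visits the node, then its left subtree, then its right subtree.
Visit 31.
At 31: go left to 7.
  7 is a leaf — visit 7.
At 31: go right to 21.
  Visit 21.
  At 21: go left to 3.
    Visit 3.
    At 3: go left to 38.
      38 is a leaf — visit 38.
    At 3: no right child.
  At 21: go right to 33.
    Visit 33.
    At 33: no left child.
    At 33: go right to 28.
      28 is a leaf — visit 28.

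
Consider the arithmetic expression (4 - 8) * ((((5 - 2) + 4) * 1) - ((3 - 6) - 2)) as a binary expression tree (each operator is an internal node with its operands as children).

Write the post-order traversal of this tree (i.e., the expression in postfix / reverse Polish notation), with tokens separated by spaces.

4 8 - 5 2 - 4 + 1 * 3 6 - 2 - - *

Post-order on an expression tree gives postfix notation: for each operator, emit left operand, right operand, then the operator.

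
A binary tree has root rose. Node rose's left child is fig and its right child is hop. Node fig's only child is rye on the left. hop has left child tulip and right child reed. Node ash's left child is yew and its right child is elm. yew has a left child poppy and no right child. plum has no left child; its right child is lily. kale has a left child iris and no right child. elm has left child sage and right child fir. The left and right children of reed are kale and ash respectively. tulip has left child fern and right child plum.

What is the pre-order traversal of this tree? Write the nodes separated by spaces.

Pre-order visits the node, then its left subtree, then its right subtree.
Visit rose.
At rose: go left to fig.
  Visit fig.
  At fig: go left to rye.
    rye is a leaf — visit rye.
  At fig: no right child.
At rose: go right to hop.
  Visit hop.
  At hop: go left to tulip.
    Visit tulip.
    At tulip: go left to fern.
      fern is a leaf — visit fern.
    At tulip: go right to plum.
      Visit plum.
      At plum: no left child.
      At plum: go right to lily.
        lily is a leaf — visit lily.
  At hop: go right to reed.
    Visit reed.
    At reed: go left to kale.
      Visit kale.
      At kale: go left to iris.
        iris is a leaf — visit iris.
      At kale: no right child.
    At reed: go right to ash.
      Visit ash.
      At ash: go left to yew.
        Visit yew.
        At yew: go left to poppy.
          poppy is a leaf — visit poppy.
        At yew: no right child.
      At ash: go right to elm.
        Visit elm.
        At elm: go left to sage.
          sage is a leaf — visit sage.
        At elm: go right to fir.
          fir is a leaf — visit fir.

rose fig rye hop tulip fern plum lily reed kale iris ash yew poppy elm sage fir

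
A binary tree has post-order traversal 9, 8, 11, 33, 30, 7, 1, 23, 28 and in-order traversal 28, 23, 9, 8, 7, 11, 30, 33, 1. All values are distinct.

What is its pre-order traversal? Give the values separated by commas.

The last element of post-order is the root; it splits in-order into left and right subtrees.
Root 28: left subtree has 0 nodes { }, right has 8 {23, 9, 8, 7, 11, 30, 33, 1}.
  Root 23: left subtree has 0 nodes { }, right has 7 {9, 8, 7, 11, 30, 33, 1}.
    Root 1: left subtree has 6 nodes {9, 8, 7, 11, 30, 33}, right has 0 { }.
      Root 7: left subtree has 2 nodes {9, 8}, right has 3 {11, 30, 33}.
        Root 8: left subtree has 1 node {9}, right has 0 { }.
        Root 30: left subtree has 1 node {11}, right has 1 {33}.

28, 23, 1, 7, 8, 9, 30, 11, 33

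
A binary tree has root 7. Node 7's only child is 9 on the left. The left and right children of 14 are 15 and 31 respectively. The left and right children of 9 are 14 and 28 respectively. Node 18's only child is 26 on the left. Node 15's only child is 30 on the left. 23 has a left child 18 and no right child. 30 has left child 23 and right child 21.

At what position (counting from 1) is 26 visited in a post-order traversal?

Post-order visits the left subtree, then the right subtree, then the node.
At 7: go left to 9.
  At 9: go left to 14.
    At 14: go left to 15.
      At 15: go left to 30.
        At 30: go left to 23.
          At 23: go left to 18.
            At 18: go left to 26.
              26 is a leaf — visit 26.
            At 18: no right child.
            Visit 18.
          At 23: no right child.
          Visit 23.
        At 30: go right to 21.
          21 is a leaf — visit 21.
        Visit 30.
      At 15: no right child.
      Visit 15.
    At 14: go right to 31.
      31 is a leaf — visit 31.
    Visit 14.
  At 9: go right to 28.
    28 is a leaf — visit 28.
  Visit 9.
At 7: no right child.
Visit 7.
Full post-order sequence: 26, 18, 23, 21, 30, 15, 31, 14, 28, 9, 7.

1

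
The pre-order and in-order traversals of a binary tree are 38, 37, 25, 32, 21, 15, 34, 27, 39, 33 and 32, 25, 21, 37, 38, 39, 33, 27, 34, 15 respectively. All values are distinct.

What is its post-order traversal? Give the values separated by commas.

The first element of pre-order is the root; it splits in-order into left and right subtrees.
Root 38: left subtree has 4 nodes {32, 25, 21, 37}, right has 5 {39, 33, 27, 34, 15}.
  Root 37: left subtree has 3 nodes {32, 25, 21}, right has 0 { }.
    Root 25: left subtree has 1 node {32}, right has 1 {21}.
  Root 15: left subtree has 4 nodes {39, 33, 27, 34}, right has 0 { }.
    Root 34: left subtree has 3 nodes {39, 33, 27}, right has 0 { }.
      Root 27: left subtree has 2 nodes {39, 33}, right has 0 { }.
        Root 39: left subtree has 0 nodes { }, right has 1 {33}.

32, 21, 25, 37, 33, 39, 27, 34, 15, 38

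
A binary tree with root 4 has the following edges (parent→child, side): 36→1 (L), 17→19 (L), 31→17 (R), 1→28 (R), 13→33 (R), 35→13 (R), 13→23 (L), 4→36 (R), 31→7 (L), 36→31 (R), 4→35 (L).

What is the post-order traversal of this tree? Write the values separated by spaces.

23 33 13 35 28 1 7 19 17 31 36 4

Post-order visits the left subtree, then the right subtree, then the node.
At 4: go left to 35.
  At 35: no left child.
  At 35: go right to 13.
    At 13: go left to 23.
      23 is a leaf — visit 23.
    At 13: go right to 33.
      33 is a leaf — visit 33.
    Visit 13.
  Visit 35.
At 4: go right to 36.
  At 36: go left to 1.
    At 1: no left child.
    At 1: go right to 28.
      28 is a leaf — visit 28.
    Visit 1.
  At 36: go right to 31.
    At 31: go left to 7.
      7 is a leaf — visit 7.
    At 31: go right to 17.
      At 17: go left to 19.
        19 is a leaf — visit 19.
      At 17: no right child.
      Visit 17.
    Visit 31.
  Visit 36.
Visit 4.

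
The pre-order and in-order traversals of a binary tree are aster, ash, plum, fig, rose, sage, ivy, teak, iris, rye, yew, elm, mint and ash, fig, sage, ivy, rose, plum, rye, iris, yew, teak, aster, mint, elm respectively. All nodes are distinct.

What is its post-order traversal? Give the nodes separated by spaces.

ivy sage rose fig rye yew iris teak plum ash mint elm aster

The first element of pre-order is the root; it splits in-order into left and right subtrees.
Root aster: left subtree has 10 nodes {ash, fig, sage, ivy, rose, plum, rye, iris, yew, teak}, right has 2 {mint, elm}.
  Root ash: left subtree has 0 nodes { }, right has 9 {fig, sage, ivy, rose, plum, rye, iris, yew, teak}.
    Root plum: left subtree has 4 nodes {fig, sage, ivy, rose}, right has 4 {rye, iris, yew, teak}.
      Root fig: left subtree has 0 nodes { }, right has 3 {sage, ivy, rose}.
        Root rose: left subtree has 2 nodes {sage, ivy}, right has 0 { }.
          Root sage: left subtree has 0 nodes { }, right has 1 {ivy}.
      Root teak: left subtree has 3 nodes {rye, iris, yew}, right has 0 { }.
        Root iris: left subtree has 1 node {rye}, right has 1 {yew}.
  Root elm: left subtree has 1 node {mint}, right has 0 { }.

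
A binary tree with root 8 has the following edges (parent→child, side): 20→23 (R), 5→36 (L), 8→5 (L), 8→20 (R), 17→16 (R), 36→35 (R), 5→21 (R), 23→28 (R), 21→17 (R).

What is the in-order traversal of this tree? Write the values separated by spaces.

36 35 5 21 17 16 8 20 23 28

In-order visits the left subtree, then the node, then the right subtree.
At 8: go left to 5.
  At 5: go left to 36.
    At 36: no left child.
    Visit 36.
    At 36: go right to 35.
      35 is a leaf — visit 35.
  Visit 5.
  At 5: go right to 21.
    At 21: no left child.
    Visit 21.
    At 21: go right to 17.
      At 17: no left child.
      Visit 17.
      At 17: go right to 16.
        16 is a leaf — visit 16.
Visit 8.
At 8: go right to 20.
  At 20: no left child.
  Visit 20.
  At 20: go right to 23.
    At 23: no left child.
    Visit 23.
    At 23: go right to 28.
      28 is a leaf — visit 28.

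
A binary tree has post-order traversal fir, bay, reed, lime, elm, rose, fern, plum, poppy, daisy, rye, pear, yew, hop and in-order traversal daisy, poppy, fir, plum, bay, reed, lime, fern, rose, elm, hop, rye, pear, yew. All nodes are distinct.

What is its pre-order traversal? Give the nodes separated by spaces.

hop daisy poppy plum fir fern lime reed bay rose elm yew pear rye

The last element of post-order is the root; it splits in-order into left and right subtrees.
Root hop: left subtree has 10 nodes {daisy, poppy, fir, plum, bay, reed, lime, fern, rose, elm}, right has 3 {rye, pear, yew}.
  Root daisy: left subtree has 0 nodes { }, right has 9 {poppy, fir, plum, bay, reed, lime, fern, rose, elm}.
    Root poppy: left subtree has 0 nodes { }, right has 8 {fir, plum, bay, reed, lime, fern, rose, elm}.
      Root plum: left subtree has 1 node {fir}, right has 6 {bay, reed, lime, fern, rose, elm}.
        Root fern: left subtree has 3 nodes {bay, reed, lime}, right has 2 {rose, elm}.
          Root lime: left subtree has 2 nodes {bay, reed}, right has 0 { }.
            Root reed: left subtree has 1 node {bay}, right has 0 { }.
          Root rose: left subtree has 0 nodes { }, right has 1 {elm}.
  Root yew: left subtree has 2 nodes {rye, pear}, right has 0 { }.
    Root pear: left subtree has 1 node {rye}, right has 0 { }.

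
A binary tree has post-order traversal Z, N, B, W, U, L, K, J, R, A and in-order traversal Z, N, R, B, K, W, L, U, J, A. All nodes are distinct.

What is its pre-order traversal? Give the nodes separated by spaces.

A R N Z J K B L W U

The last element of post-order is the root; it splits in-order into left and right subtrees.
Root A: left subtree has 9 nodes {Z, N, R, B, K, W, L, U, J}, right has 0 { }.
  Root R: left subtree has 2 nodes {Z, N}, right has 6 {B, K, W, L, U, J}.
    Root N: left subtree has 1 node {Z}, right has 0 { }.
    Root J: left subtree has 5 nodes {B, K, W, L, U}, right has 0 { }.
      Root K: left subtree has 1 node {B}, right has 3 {W, L, U}.
        Root L: left subtree has 1 node {W}, right has 1 {U}.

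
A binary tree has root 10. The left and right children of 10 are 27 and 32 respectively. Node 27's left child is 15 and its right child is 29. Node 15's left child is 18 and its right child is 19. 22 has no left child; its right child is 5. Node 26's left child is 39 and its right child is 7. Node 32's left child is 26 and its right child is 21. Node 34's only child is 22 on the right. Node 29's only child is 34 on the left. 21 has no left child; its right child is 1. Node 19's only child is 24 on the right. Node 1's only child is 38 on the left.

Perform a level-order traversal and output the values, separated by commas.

10, 27, 32, 15, 29, 26, 21, 18, 19, 34, 39, 7, 1, 24, 22, 38, 5

Level-order visits nodes level by level from the root, left to right within each level.
Level 0: 10
Level 1: 27, 32
Level 2: 15, 29, 26, 21
Level 3: 18, 19, 34, 39, 7, 1
Level 4: 24, 22, 38
Level 5: 5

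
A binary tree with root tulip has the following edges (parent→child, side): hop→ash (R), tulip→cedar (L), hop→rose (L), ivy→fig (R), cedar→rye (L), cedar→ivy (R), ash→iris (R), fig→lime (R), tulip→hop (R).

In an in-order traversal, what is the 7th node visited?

In-order visits the left subtree, then the node, then the right subtree.
At tulip: go left to cedar.
  At cedar: go left to rye.
    rye is a leaf — visit rye.
  Visit cedar.
  At cedar: go right to ivy.
    At ivy: no left child.
    Visit ivy.
    At ivy: go right to fig.
      At fig: no left child.
      Visit fig.
      At fig: go right to lime.
        lime is a leaf — visit lime.
Visit tulip.
At tulip: go right to hop.
  At hop: go left to rose.
    rose is a leaf — visit rose.
  Visit hop.
  At hop: go right to ash.
    At ash: no left child.
    Visit ash.
    At ash: go right to iris.
      iris is a leaf — visit iris.
Full in-order sequence: rye, cedar, ivy, fig, lime, tulip, rose, hop, ash, iris.

rose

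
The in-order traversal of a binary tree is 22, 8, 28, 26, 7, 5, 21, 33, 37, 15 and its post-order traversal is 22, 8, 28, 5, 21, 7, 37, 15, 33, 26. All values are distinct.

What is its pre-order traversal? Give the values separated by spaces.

26 28 8 22 33 7 21 5 15 37

The last element of post-order is the root; it splits in-order into left and right subtrees.
Root 26: left subtree has 3 nodes {22, 8, 28}, right has 6 {7, 5, 21, 33, 37, 15}.
  Root 28: left subtree has 2 nodes {22, 8}, right has 0 { }.
    Root 8: left subtree has 1 node {22}, right has 0 { }.
  Root 33: left subtree has 3 nodes {7, 5, 21}, right has 2 {37, 15}.
    Root 7: left subtree has 0 nodes { }, right has 2 {5, 21}.
      Root 21: left subtree has 1 node {5}, right has 0 { }.
    Root 15: left subtree has 1 node {37}, right has 0 { }.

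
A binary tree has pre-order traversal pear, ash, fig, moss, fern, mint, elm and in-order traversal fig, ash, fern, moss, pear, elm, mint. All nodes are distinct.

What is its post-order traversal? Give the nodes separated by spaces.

The first element of pre-order is the root; it splits in-order into left and right subtrees.
Root pear: left subtree has 4 nodes {fig, ash, fern, moss}, right has 2 {elm, mint}.
  Root ash: left subtree has 1 node {fig}, right has 2 {fern, moss}.
    Root moss: left subtree has 1 node {fern}, right has 0 { }.
  Root mint: left subtree has 1 node {elm}, right has 0 { }.

fig fern moss ash elm mint pear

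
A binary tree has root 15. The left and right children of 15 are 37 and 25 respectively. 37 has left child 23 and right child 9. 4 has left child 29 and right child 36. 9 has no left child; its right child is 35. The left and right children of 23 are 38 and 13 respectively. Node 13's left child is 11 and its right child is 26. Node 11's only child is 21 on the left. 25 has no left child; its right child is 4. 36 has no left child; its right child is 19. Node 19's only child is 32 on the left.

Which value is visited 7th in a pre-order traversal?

Pre-order visits the node, then its left subtree, then its right subtree.
Visit 15.
At 15: go left to 37.
  Visit 37.
  At 37: go left to 23.
    Visit 23.
    At 23: go left to 38.
      38 is a leaf — visit 38.
    At 23: go right to 13.
      Visit 13.
      At 13: go left to 11.
        Visit 11.
        At 11: go left to 21.
          21 is a leaf — visit 21.
        At 11: no right child.
      At 13: go right to 26.
        26 is a leaf — visit 26.
  At 37: go right to 9.
    Visit 9.
    At 9: no left child.
    At 9: go right to 35.
      35 is a leaf — visit 35.
At 15: go right to 25.
  Visit 25.
  At 25: no left child.
  At 25: go right to 4.
    Visit 4.
    At 4: go left to 29.
      29 is a leaf — visit 29.
    At 4: go right to 36.
      Visit 36.
      At 36: no left child.
      At 36: go right to 19.
        Visit 19.
        At 19: go left to 32.
          32 is a leaf — visit 32.
        At 19: no right child.
Full pre-order sequence: 15, 37, 23, 38, 13, 11, 21, 26, 9, 35, 25, 4, 29, 36, 19, 32.

21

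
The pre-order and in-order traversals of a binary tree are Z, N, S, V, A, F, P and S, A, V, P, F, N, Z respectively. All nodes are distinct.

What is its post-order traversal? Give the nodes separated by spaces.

A P F V S N Z

The first element of pre-order is the root; it splits in-order into left and right subtrees.
Root Z: left subtree has 6 nodes {S, A, V, P, F, N}, right has 0 { }.
  Root N: left subtree has 5 nodes {S, A, V, P, F}, right has 0 { }.
    Root S: left subtree has 0 nodes { }, right has 4 {A, V, P, F}.
      Root V: left subtree has 1 node {A}, right has 2 {P, F}.
        Root F: left subtree has 1 node {P}, right has 0 { }.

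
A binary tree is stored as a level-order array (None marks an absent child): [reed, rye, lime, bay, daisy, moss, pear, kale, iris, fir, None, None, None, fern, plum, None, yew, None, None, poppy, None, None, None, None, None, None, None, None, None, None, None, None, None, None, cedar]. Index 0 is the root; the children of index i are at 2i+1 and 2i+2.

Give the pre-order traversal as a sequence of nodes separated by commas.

Pre-order visits the node, then its left subtree, then its right subtree.
Visit reed.
At reed: go left to rye.
  Visit rye.
  At rye: go left to bay.
    Visit bay.
    At bay: go left to kale.
      Visit kale.
      At kale: no left child.
      At kale: go right to yew.
        Visit yew.
        At yew: no left child.
        At yew: go right to cedar.
          cedar is a leaf — visit cedar.
    At bay: go right to iris.
      iris is a leaf — visit iris.
  At rye: go right to daisy.
    Visit daisy.
    At daisy: go left to fir.
      Visit fir.
      At fir: go left to poppy.
        poppy is a leaf — visit poppy.
      At fir: no right child.
    At daisy: no right child.
At reed: go right to lime.
  Visit lime.
  At lime: go left to moss.
    moss is a leaf — visit moss.
  At lime: go right to pear.
    Visit pear.
    At pear: go left to fern.
      fern is a leaf — visit fern.
    At pear: go right to plum.
      plum is a leaf — visit plum.

reed, rye, bay, kale, yew, cedar, iris, daisy, fir, poppy, lime, moss, pear, fern, plum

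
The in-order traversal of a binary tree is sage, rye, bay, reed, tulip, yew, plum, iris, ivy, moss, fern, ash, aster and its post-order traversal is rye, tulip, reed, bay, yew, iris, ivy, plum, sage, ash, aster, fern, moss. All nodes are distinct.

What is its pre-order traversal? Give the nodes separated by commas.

The last element of post-order is the root; it splits in-order into left and right subtrees.
Root moss: left subtree has 9 nodes {sage, rye, bay, reed, tulip, yew, plum, iris, ivy}, right has 3 {fern, ash, aster}.
  Root sage: left subtree has 0 nodes { }, right has 8 {rye, bay, reed, tulip, yew, plum, iris, ivy}.
    Root plum: left subtree has 5 nodes {rye, bay, reed, tulip, yew}, right has 2 {iris, ivy}.
      Root yew: left subtree has 4 nodes {rye, bay, reed, tulip}, right has 0 { }.
        Root bay: left subtree has 1 node {rye}, right has 2 {reed, tulip}.
          Root reed: left subtree has 0 nodes { }, right has 1 {tulip}.
      Root ivy: left subtree has 1 node {iris}, right has 0 { }.
  Root fern: left subtree has 0 nodes { }, right has 2 {ash, aster}.
    Root aster: left subtree has 1 node {ash}, right has 0 { }.

moss, sage, plum, yew, bay, rye, reed, tulip, ivy, iris, fern, aster, ash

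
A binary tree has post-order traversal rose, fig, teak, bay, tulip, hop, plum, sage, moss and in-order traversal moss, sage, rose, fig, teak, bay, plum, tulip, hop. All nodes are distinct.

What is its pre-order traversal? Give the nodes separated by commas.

moss, sage, plum, bay, teak, fig, rose, hop, tulip

The last element of post-order is the root; it splits in-order into left and right subtrees.
Root moss: left subtree has 0 nodes { }, right has 8 {sage, rose, fig, teak, bay, plum, tulip, hop}.
  Root sage: left subtree has 0 nodes { }, right has 7 {rose, fig, teak, bay, plum, tulip, hop}.
    Root plum: left subtree has 4 nodes {rose, fig, teak, bay}, right has 2 {tulip, hop}.
      Root bay: left subtree has 3 nodes {rose, fig, teak}, right has 0 { }.
        Root teak: left subtree has 2 nodes {rose, fig}, right has 0 { }.
          Root fig: left subtree has 1 node {rose}, right has 0 { }.
      Root hop: left subtree has 1 node {tulip}, right has 0 { }.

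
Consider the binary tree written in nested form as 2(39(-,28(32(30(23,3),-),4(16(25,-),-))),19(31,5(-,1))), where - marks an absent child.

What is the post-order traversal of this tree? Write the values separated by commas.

Post-order visits the left subtree, then the right subtree, then the node.
At 2: go left to 39.
  At 39: no left child.
  At 39: go right to 28.
    At 28: go left to 32.
      At 32: go left to 30.
        At 30: go left to 23.
          23 is a leaf — visit 23.
        At 30: go right to 3.
          3 is a leaf — visit 3.
        Visit 30.
      At 32: no right child.
      Visit 32.
    At 28: go right to 4.
      At 4: go left to 16.
        At 16: go left to 25.
          25 is a leaf — visit 25.
        At 16: no right child.
        Visit 16.
      At 4: no right child.
      Visit 4.
    Visit 28.
  Visit 39.
At 2: go right to 19.
  At 19: go left to 31.
    31 is a leaf — visit 31.
  At 19: go right to 5.
    At 5: no left child.
    At 5: go right to 1.
      1 is a leaf — visit 1.
    Visit 5.
  Visit 19.
Visit 2.

23, 3, 30, 32, 25, 16, 4, 28, 39, 31, 1, 5, 19, 2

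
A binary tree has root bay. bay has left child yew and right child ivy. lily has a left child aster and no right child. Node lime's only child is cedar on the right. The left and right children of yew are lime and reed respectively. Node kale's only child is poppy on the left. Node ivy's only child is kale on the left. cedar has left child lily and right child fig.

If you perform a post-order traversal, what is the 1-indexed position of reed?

Post-order visits the left subtree, then the right subtree, then the node.
At bay: go left to yew.
  At yew: go left to lime.
    At lime: no left child.
    At lime: go right to cedar.
      At cedar: go left to lily.
        At lily: go left to aster.
          aster is a leaf — visit aster.
        At lily: no right child.
        Visit lily.
      At cedar: go right to fig.
        fig is a leaf — visit fig.
      Visit cedar.
    Visit lime.
  At yew: go right to reed.
    reed is a leaf — visit reed.
  Visit yew.
At bay: go right to ivy.
  At ivy: go left to kale.
    At kale: go left to poppy.
      poppy is a leaf — visit poppy.
    At kale: no right child.
    Visit kale.
  At ivy: no right child.
  Visit ivy.
Visit bay.
Full post-order sequence: aster, lily, fig, cedar, lime, reed, yew, poppy, kale, ivy, bay.

6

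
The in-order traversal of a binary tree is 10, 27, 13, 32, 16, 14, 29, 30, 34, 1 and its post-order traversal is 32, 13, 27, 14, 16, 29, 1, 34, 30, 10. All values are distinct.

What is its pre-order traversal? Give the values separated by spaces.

The last element of post-order is the root; it splits in-order into left and right subtrees.
Root 10: left subtree has 0 nodes { }, right has 9 {27, 13, 32, 16, 14, 29, 30, 34, 1}.
  Root 30: left subtree has 6 nodes {27, 13, 32, 16, 14, 29}, right has 2 {34, 1}.
    Root 29: left subtree has 5 nodes {27, 13, 32, 16, 14}, right has 0 { }.
      Root 16: left subtree has 3 nodes {27, 13, 32}, right has 1 {14}.
        Root 27: left subtree has 0 nodes { }, right has 2 {13, 32}.
          Root 13: left subtree has 0 nodes { }, right has 1 {32}.
    Root 34: left subtree has 0 nodes { }, right has 1 {1}.

10 30 29 16 27 13 32 14 34 1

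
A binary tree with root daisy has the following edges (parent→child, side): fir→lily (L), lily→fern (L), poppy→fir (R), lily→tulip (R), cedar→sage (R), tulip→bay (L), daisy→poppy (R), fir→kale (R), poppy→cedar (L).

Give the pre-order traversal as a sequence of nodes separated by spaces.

Pre-order visits the node, then its left subtree, then its right subtree.
Visit daisy.
At daisy: no left child.
At daisy: go right to poppy.
  Visit poppy.
  At poppy: go left to cedar.
    Visit cedar.
    At cedar: no left child.
    At cedar: go right to sage.
      sage is a leaf — visit sage.
  At poppy: go right to fir.
    Visit fir.
    At fir: go left to lily.
      Visit lily.
      At lily: go left to fern.
        fern is a leaf — visit fern.
      At lily: go right to tulip.
        Visit tulip.
        At tulip: go left to bay.
          bay is a leaf — visit bay.
        At tulip: no right child.
    At fir: go right to kale.
      kale is a leaf — visit kale.

daisy poppy cedar sage fir lily fern tulip bay kale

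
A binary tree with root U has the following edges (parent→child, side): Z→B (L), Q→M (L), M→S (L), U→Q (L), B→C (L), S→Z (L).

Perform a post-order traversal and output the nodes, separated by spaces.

C B Z S M Q U

Post-order visits the left subtree, then the right subtree, then the node.
At U: go left to Q.
  At Q: go left to M.
    At M: go left to S.
      At S: go left to Z.
        At Z: go left to B.
          At B: go left to C.
            C is a leaf — visit C.
          At B: no right child.
          Visit B.
        At Z: no right child.
        Visit Z.
      At S: no right child.
      Visit S.
    At M: no right child.
    Visit M.
  At Q: no right child.
  Visit Q.
At U: no right child.
Visit U.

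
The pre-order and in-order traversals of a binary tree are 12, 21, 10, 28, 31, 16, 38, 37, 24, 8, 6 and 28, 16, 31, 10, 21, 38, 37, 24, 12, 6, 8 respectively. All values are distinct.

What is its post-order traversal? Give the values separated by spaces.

The first element of pre-order is the root; it splits in-order into left and right subtrees.
Root 12: left subtree has 8 nodes {28, 16, 31, 10, 21, 38, 37, 24}, right has 2 {6, 8}.
  Root 21: left subtree has 4 nodes {28, 16, 31, 10}, right has 3 {38, 37, 24}.
    Root 10: left subtree has 3 nodes {28, 16, 31}, right has 0 { }.
      Root 28: left subtree has 0 nodes { }, right has 2 {16, 31}.
        Root 31: left subtree has 1 node {16}, right has 0 { }.
    Root 38: left subtree has 0 nodes { }, right has 2 {37, 24}.
      Root 37: left subtree has 0 nodes { }, right has 1 {24}.
  Root 8: left subtree has 1 node {6}, right has 0 { }.

16 31 28 10 24 37 38 21 6 8 12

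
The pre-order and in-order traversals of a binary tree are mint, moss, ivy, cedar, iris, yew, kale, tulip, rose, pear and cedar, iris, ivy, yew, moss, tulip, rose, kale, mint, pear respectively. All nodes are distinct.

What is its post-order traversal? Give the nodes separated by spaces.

iris cedar yew ivy rose tulip kale moss pear mint

The first element of pre-order is the root; it splits in-order into left and right subtrees.
Root mint: left subtree has 8 nodes {cedar, iris, ivy, yew, moss, tulip, rose, kale}, right has 1 {pear}.
  Root moss: left subtree has 4 nodes {cedar, iris, ivy, yew}, right has 3 {tulip, rose, kale}.
    Root ivy: left subtree has 2 nodes {cedar, iris}, right has 1 {yew}.
      Root cedar: left subtree has 0 nodes { }, right has 1 {iris}.
    Root kale: left subtree has 2 nodes {tulip, rose}, right has 0 { }.
      Root tulip: left subtree has 0 nodes { }, right has 1 {rose}.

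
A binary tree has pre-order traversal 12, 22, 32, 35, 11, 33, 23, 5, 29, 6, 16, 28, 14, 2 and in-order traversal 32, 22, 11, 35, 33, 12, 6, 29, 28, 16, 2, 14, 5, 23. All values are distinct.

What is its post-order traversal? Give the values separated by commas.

The first element of pre-order is the root; it splits in-order into left and right subtrees.
Root 12: left subtree has 5 nodes {32, 22, 11, 35, 33}, right has 8 {6, 29, 28, 16, 2, 14, 5, 23}.
  Root 22: left subtree has 1 node {32}, right has 3 {11, 35, 33}.
    Root 35: left subtree has 1 node {11}, right has 1 {33}.
  Root 23: left subtree has 7 nodes {6, 29, 28, 16, 2, 14, 5}, right has 0 { }.
    Root 5: left subtree has 6 nodes {6, 29, 28, 16, 2, 14}, right has 0 { }.
      Root 29: left subtree has 1 node {6}, right has 4 {28, 16, 2, 14}.
        Root 16: left subtree has 1 node {28}, right has 2 {2, 14}.
          Root 14: left subtree has 1 node {2}, right has 0 { }.

32, 11, 33, 35, 22, 6, 28, 2, 14, 16, 29, 5, 23, 12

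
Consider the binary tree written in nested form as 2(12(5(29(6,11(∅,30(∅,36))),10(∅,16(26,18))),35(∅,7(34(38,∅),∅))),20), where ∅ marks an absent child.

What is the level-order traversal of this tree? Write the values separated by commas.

Level-order visits nodes level by level from the root, left to right within each level.
Level 0: 2
Level 1: 12, 20
Level 2: 5, 35
Level 3: 29, 10, 7
Level 4: 6, 11, 16, 34
Level 5: 30, 26, 18, 38
Level 6: 36

2, 12, 20, 5, 35, 29, 10, 7, 6, 11, 16, 34, 30, 26, 18, 38, 36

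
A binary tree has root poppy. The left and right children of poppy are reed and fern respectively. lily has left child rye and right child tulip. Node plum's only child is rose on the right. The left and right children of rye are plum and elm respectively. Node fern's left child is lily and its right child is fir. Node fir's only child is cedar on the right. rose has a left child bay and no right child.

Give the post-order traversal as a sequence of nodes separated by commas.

Post-order visits the left subtree, then the right subtree, then the node.
At poppy: go left to reed.
  reed is a leaf — visit reed.
At poppy: go right to fern.
  At fern: go left to lily.
    At lily: go left to rye.
      At rye: go left to plum.
        At plum: no left child.
        At plum: go right to rose.
          At rose: go left to bay.
            bay is a leaf — visit bay.
          At rose: no right child.
          Visit rose.
        Visit plum.
      At rye: go right to elm.
        elm is a leaf — visit elm.
      Visit rye.
    At lily: go right to tulip.
      tulip is a leaf — visit tulip.
    Visit lily.
  At fern: go right to fir.
    At fir: no left child.
    At fir: go right to cedar.
      cedar is a leaf — visit cedar.
    Visit fir.
  Visit fern.
Visit poppy.

reed, bay, rose, plum, elm, rye, tulip, lily, cedar, fir, fern, poppy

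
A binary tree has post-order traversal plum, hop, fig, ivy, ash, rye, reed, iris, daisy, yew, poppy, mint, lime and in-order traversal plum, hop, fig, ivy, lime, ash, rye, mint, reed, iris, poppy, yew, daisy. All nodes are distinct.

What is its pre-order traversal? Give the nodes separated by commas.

The last element of post-order is the root; it splits in-order into left and right subtrees.
Root lime: left subtree has 4 nodes {plum, hop, fig, ivy}, right has 8 {ash, rye, mint, reed, iris, poppy, yew, daisy}.
  Root ivy: left subtree has 3 nodes {plum, hop, fig}, right has 0 { }.
    Root fig: left subtree has 2 nodes {plum, hop}, right has 0 { }.
      Root hop: left subtree has 1 node {plum}, right has 0 { }.
  Root mint: left subtree has 2 nodes {ash, rye}, right has 5 {reed, iris, poppy, yew, daisy}.
    Root rye: left subtree has 1 node {ash}, right has 0 { }.
    Root poppy: left subtree has 2 nodes {reed, iris}, right has 2 {yew, daisy}.
      Root iris: left subtree has 1 node {reed}, right has 0 { }.
      Root yew: left subtree has 0 nodes { }, right has 1 {daisy}.

lime, ivy, fig, hop, plum, mint, rye, ash, poppy, iris, reed, yew, daisy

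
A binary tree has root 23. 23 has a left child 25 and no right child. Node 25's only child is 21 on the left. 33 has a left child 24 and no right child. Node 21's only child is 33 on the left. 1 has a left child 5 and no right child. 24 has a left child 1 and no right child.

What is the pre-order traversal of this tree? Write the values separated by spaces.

23 25 21 33 24 1 5

Pre-order visits the node, then its left subtree, then its right subtree.
Visit 23.
At 23: go left to 25.
  Visit 25.
  At 25: go left to 21.
    Visit 21.
    At 21: go left to 33.
      Visit 33.
      At 33: go left to 24.
        Visit 24.
        At 24: go left to 1.
          Visit 1.
          At 1: go left to 5.
            5 is a leaf — visit 5.
          At 1: no right child.
        At 24: no right child.
      At 33: no right child.
    At 21: no right child.
  At 25: no right child.
At 23: no right child.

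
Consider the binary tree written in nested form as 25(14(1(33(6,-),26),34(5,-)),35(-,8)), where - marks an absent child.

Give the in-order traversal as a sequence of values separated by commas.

6, 33, 1, 26, 14, 5, 34, 25, 35, 8

In-order visits the left subtree, then the node, then the right subtree.
At 25: go left to 14.
  At 14: go left to 1.
    At 1: go left to 33.
      At 33: go left to 6.
        6 is a leaf — visit 6.
      Visit 33.
      At 33: no right child.
    Visit 1.
    At 1: go right to 26.
      26 is a leaf — visit 26.
  Visit 14.
  At 14: go right to 34.
    At 34: go left to 5.
      5 is a leaf — visit 5.
    Visit 34.
    At 34: no right child.
Visit 25.
At 25: go right to 35.
  At 35: no left child.
  Visit 35.
  At 35: go right to 8.
    8 is a leaf — visit 8.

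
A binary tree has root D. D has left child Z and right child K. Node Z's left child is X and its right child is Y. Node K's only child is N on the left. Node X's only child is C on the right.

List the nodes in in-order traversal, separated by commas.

In-order visits the left subtree, then the node, then the right subtree.
At D: go left to Z.
  At Z: go left to X.
    At X: no left child.
    Visit X.
    At X: go right to C.
      C is a leaf — visit C.
  Visit Z.
  At Z: go right to Y.
    Y is a leaf — visit Y.
Visit D.
At D: go right to K.
  At K: go left to N.
    N is a leaf — visit N.
  Visit K.
  At K: no right child.

X, C, Z, Y, D, N, K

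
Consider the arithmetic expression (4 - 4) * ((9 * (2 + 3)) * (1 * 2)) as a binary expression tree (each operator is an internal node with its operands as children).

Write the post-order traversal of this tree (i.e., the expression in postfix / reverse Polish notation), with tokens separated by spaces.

4 4 - 9 2 3 + * 1 2 * * *

Post-order on an expression tree gives postfix notation: for each operator, emit left operand, right operand, then the operator.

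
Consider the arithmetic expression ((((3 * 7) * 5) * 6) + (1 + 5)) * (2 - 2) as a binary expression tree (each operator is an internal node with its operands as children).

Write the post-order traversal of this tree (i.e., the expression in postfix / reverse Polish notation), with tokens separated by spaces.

Post-order on an expression tree gives postfix notation: for each operator, emit left operand, right operand, then the operator.

3 7 * 5 * 6 * 1 5 + + 2 2 - *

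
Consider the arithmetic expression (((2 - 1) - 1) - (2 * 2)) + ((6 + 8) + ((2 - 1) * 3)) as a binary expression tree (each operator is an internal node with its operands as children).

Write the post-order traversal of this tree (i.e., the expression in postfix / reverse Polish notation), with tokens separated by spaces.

Post-order on an expression tree gives postfix notation: for each operator, emit left operand, right operand, then the operator.

2 1 - 1 - 2 2 * - 6 8 + 2 1 - 3 * + +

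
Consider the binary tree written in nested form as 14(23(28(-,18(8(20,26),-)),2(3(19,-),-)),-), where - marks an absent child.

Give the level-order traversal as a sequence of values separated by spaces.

Level-order visits nodes level by level from the root, left to right within each level.
Level 0: 14
Level 1: 23
Level 2: 28, 2
Level 3: 18, 3
Level 4: 8, 19
Level 5: 20, 26

14 23 28 2 18 3 8 19 20 26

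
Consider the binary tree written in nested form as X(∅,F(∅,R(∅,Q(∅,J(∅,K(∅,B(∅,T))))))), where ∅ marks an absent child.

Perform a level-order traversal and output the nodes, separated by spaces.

X F R Q J K B T

Level-order visits nodes level by level from the root, left to right within each level.
Level 0: X
Level 1: F
Level 2: R
Level 3: Q
Level 4: J
Level 5: K
Level 6: B
Level 7: T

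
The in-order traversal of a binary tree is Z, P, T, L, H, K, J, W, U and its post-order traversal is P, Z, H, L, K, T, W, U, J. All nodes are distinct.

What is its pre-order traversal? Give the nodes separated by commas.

J, T, Z, P, K, L, H, U, W

The last element of post-order is the root; it splits in-order into left and right subtrees.
Root J: left subtree has 6 nodes {Z, P, T, L, H, K}, right has 2 {W, U}.
  Root T: left subtree has 2 nodes {Z, P}, right has 3 {L, H, K}.
    Root Z: left subtree has 0 nodes { }, right has 1 {P}.
    Root K: left subtree has 2 nodes {L, H}, right has 0 { }.
      Root L: left subtree has 0 nodes { }, right has 1 {H}.
  Root U: left subtree has 1 node {W}, right has 0 { }.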